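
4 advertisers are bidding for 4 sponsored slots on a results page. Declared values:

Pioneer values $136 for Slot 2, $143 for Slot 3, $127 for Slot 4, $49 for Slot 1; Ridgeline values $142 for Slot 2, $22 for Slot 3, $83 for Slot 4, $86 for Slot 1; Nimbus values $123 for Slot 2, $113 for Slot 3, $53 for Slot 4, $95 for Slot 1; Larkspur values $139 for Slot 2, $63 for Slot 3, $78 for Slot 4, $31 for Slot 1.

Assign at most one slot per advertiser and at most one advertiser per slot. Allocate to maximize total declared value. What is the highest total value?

Maximum total: $465

Optimal: Pioneer→Slot 4 ($127), Ridgeline→Slot 1 ($86), Nimbus→Slot 3 ($113), Larkspur→Slot 2 ($139) — total 127+86+113+139 = $465.
Column-greedy (each slot in turn goes to its best remaining advertiser) gives $458, worse by 7.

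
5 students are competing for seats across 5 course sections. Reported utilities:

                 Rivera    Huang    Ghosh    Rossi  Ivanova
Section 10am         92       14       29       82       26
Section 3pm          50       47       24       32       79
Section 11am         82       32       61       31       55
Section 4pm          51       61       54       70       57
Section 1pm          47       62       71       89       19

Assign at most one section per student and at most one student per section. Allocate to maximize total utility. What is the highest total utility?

Max total: 382 points

Treat this as an assignment problem: match each student to one section.
Optimal: Rivera→Section 10am (92 points), Huang→Section 4pm (61 points), Ghosh→Section 11am (61 points), Rossi→Section 1pm (89 points), Ivanova→Section 3pm (79 points) — total 92+61+61+89+79 = 382 points.
Column-greedy (each section in turn goes to its best remaining student) gives 364 points, worse by 18.
Swapping Huang↔Ivanova (Huang→Section 3pm 47 points, Ivanova→Section 4pm 57 points) loses 36.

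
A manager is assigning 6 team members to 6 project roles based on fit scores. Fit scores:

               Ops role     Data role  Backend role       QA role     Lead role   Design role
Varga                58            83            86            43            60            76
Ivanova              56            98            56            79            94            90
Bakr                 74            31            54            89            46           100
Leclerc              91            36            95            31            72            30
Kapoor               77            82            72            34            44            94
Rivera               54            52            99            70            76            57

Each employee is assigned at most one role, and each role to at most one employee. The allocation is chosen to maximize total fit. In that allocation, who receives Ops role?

Optimal: Varga→Data role (83 pts), Ivanova→Lead role (94 pts), Bakr→QA role (89 pts), Leclerc→Ops role (91 pts), Kapoor→Design role (94 pts), Rivera→Backend role (99 pts) — total 83+94+89+91+94+99 = 550 pts.
Row-greedy (each employee in turn takes its best remaining role) gives 489 pts, worse by 61.
Every other assignment is strictly worse.
Leclerc's own top role is Backend role (95 pts), but forcing Leclerc→Backend role and reassigning the rest optimally gives only 519 pts — worse by 31.

Leclerc receives Ops role.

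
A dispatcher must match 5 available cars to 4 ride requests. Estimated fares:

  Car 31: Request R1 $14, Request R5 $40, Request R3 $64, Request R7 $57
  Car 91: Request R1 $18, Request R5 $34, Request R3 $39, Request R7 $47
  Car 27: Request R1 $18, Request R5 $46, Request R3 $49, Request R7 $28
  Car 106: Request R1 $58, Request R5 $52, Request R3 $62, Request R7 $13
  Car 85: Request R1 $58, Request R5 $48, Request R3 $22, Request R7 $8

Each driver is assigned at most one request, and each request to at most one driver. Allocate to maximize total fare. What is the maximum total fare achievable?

Max total: $223

Treat this as an assignment problem: match each driver to one request.
Optimal: Car 85→Request R1 ($58), Car 27→Request R5 ($46), Car 106→Request R3 ($62), Car 31→Request R7 ($57) — total 58+46+62+57 = $223.
Column-greedy (each request in turn goes to its best remaining driver) gives $217, worse by 6.
Swapping Car 85↔Car 27 (Car 85→Request R5 $48, Car 27→Request R1 $18) loses 38.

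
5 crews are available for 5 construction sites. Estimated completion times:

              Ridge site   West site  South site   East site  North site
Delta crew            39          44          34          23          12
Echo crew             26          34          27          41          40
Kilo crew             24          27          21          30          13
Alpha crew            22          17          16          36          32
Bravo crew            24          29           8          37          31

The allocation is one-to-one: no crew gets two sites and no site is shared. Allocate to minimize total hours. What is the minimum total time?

Min total: 87 hours

Optimal: Delta crew→East site (23 hours), Echo crew→Ridge site (26 hours), Kilo crew→North site (13 hours), Alpha crew→West site (17 hours), Bravo crew→South site (8 hours) — total 23+26+13+17+8 = 87 hours.
Next-best assignment: Delta crew→North site, Echo crew→Ridge site, Kilo crew→East site, Alpha crew→West site, Bravo crew→South site = 93 hours.
Swapping Bravo crew↔Echo crew (Bravo crew→Ridge site 24 hours, Echo crew→South site 27 hours) adds 17.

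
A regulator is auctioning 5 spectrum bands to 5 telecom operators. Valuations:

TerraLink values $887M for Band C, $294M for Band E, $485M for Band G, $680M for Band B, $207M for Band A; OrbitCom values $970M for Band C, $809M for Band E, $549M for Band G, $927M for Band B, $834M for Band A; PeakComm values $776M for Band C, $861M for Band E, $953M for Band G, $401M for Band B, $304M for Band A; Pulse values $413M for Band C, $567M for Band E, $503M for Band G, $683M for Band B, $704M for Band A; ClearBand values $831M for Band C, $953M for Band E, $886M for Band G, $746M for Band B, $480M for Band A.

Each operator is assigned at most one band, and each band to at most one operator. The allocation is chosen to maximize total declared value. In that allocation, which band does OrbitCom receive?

Optimal: TerraLink→Band C ($887M), OrbitCom→Band B ($927M), PeakComm→Band G ($953M), Pulse→Band A ($704M), ClearBand→Band E ($953M) — total 887+927+953+704+953 = $4424M.
Max-entry greedy (repeatedly take the single best remaining cell) gives $4260M, worse by 164.
Next-best assignment: TerraLink→Band C, OrbitCom→Band A, PeakComm→Band G, Pulse→Band B, ClearBand→Band E = $4310M.
Swapping TerraLink↔PeakComm (TerraLink→Band G $485M, PeakComm→Band C $776M) loses 579.
Checked against all permutations: $4424M is optimal.
OrbitCom's own top band is Band C ($970M), but forcing OrbitCom→Band C and reassigning the rest optimally gives only $4260M — worse by 164.

OrbitCom receives Band B.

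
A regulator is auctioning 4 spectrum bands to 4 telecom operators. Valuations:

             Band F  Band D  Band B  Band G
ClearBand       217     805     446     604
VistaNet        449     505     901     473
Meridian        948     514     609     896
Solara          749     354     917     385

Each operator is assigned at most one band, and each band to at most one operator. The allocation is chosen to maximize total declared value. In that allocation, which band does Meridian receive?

Optimal: ClearBand→Band D ($805M), VistaNet→Band B ($901M), Meridian→Band G ($896M), Solara→Band F ($749M) — total 805+901+896+749 = $3351M.
Row-greedy (each operator in turn takes its best remaining band) gives $3039M, worse by 312.
Swapping VistaNet↔Solara (VistaNet→Band F $449M, Solara→Band B $917M) loses 284.
No other one-to-one assignment exceeds $3351M.
Meridian's own top band is Band F ($948M), but forcing Meridian→Band F and reassigning the rest optimally gives only $3143M — worse by 208.

Meridian receives Band G.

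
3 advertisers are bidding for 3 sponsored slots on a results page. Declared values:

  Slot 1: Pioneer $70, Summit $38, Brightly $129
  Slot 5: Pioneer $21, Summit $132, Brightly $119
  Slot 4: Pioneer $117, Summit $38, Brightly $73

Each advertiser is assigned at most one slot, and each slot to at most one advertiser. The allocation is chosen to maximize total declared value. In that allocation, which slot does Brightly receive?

Brightly receives Slot 1.

Optimal: Pioneer→Slot 4 ($117), Summit→Slot 5 ($132), Brightly→Slot 1 ($129) — total 117+132+129 = $378.
Swapping Pioneer↔Summit (Pioneer→Slot 5 $21, Summit→Slot 4 $38) loses 190.
Checked against all permutations: $378 is optimal.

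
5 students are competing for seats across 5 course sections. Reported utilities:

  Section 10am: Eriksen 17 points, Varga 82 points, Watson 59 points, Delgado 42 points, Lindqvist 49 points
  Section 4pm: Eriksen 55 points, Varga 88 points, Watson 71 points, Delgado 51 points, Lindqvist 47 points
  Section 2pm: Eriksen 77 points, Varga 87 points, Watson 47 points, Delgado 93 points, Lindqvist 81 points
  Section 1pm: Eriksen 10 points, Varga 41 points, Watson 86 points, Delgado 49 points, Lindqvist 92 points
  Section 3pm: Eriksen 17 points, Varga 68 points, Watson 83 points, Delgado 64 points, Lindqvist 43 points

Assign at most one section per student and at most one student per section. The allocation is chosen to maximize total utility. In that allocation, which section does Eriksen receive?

Eriksen receives Section 4pm.

Optimal: Eriksen→Section 4pm (55 points), Varga→Section 10am (82 points), Watson→Section 3pm (83 points), Delgado→Section 2pm (93 points), Lindqvist→Section 1pm (92 points) — total 55+82+83+93+92 = 405 points.
Next-best assignment: Eriksen→Section 2pm, Varga→Section 10am, Watson→Section 4pm, Delgado→Section 3pm, Lindqvist→Section 1pm = 386 points.
Every other assignment is strictly worse.
Eriksen's own top section is Section 2pm (77 points), but forcing Eriksen→Section 2pm and reassigning the rest optimally gives only 386 points — worse by 19.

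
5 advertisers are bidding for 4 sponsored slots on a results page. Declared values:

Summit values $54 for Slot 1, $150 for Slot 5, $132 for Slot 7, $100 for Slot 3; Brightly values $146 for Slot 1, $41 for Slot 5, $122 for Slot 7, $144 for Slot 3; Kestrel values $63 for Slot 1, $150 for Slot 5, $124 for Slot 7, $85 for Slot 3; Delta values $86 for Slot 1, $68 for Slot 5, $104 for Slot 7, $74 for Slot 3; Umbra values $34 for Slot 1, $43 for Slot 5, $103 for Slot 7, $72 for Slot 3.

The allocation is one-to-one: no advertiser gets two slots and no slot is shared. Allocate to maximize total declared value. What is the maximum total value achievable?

This is the linear assignment problem.
Optimal: Delta→Slot 1 ($86), Kestrel→Slot 5 ($150), Summit→Slot 7 ($132), Brightly→Slot 3 ($144) — total 86+150+132+144 = $512.
Row-greedy (each advertiser in turn takes its best remaining slot) gives $494, worse by 18.
Next-best assignment: Delta→Slot 1, Summit→Slot 5, Kestrel→Slot 7, Brightly→Slot 3 = $504.
No other one-to-one assignment exceeds $512.

Max total: $512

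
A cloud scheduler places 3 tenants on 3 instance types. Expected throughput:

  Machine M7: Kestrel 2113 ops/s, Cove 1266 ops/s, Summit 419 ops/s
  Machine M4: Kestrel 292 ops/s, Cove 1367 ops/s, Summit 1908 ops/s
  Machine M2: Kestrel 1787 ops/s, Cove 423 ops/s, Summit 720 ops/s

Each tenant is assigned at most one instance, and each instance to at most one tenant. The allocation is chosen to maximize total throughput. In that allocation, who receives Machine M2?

Kestrel receives Machine M2.

Optimal: Kestrel→Machine M2 (1787 ops/s), Cove→Machine M7 (1266 ops/s), Summit→Machine M4 (1908 ops/s) — total 1787+1266+1908 = 4961 ops/s.
Max-entry greedy (repeatedly take the single best remaining cell) gives 4444 ops/s, worse by 517.
Kestrel's own top instance is Machine M7 (2113 ops/s), but forcing Kestrel→Machine M7 and reassigning the rest optimally gives only 4444 ops/s — worse by 517.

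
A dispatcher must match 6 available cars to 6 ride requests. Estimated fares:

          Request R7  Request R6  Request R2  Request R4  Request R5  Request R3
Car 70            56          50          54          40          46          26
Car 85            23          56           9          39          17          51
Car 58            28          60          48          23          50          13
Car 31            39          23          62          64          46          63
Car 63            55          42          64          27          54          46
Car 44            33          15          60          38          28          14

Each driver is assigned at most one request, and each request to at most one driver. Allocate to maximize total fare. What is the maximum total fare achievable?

Optimal: Car 70→Request R7 ($56), Car 85→Request R3 ($51), Car 58→Request R6 ($60), Car 31→Request R4 ($64), Car 63→Request R5 ($54), Car 44→Request R2 ($60) — total 56+51+60+64+54+60 = $345.
Column-greedy (each request in turn goes to its best remaining driver) gives $323, worse by 22.

Maximum total: $345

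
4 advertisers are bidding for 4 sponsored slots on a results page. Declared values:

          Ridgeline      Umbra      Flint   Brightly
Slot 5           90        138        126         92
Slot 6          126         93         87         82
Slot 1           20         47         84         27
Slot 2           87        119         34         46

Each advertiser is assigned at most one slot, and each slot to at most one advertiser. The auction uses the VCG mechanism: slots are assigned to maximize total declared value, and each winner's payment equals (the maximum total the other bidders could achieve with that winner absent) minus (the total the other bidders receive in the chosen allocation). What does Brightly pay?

Brightly pays $42.

Efficient allocation: Ridgeline→Slot 6 ($126), Umbra→Slot 2 ($119), Flint→Slot 1 ($84), Brightly→Slot 5 ($92); total welfare W = $421.
Brightly receives Slot 5 at value $92, so the others get W − 92 = $329.
Without Brightly: best allocation of the remaining 3 bidders over all 4 slots is Ridgeline→Slot 6 ($126), Umbra→Slot 2 ($119), Flint→Slot 5 ($126), total $371.
VCG payment = (others' best without Brightly) − (others' welfare with Brightly) = 371 − 329 = $42.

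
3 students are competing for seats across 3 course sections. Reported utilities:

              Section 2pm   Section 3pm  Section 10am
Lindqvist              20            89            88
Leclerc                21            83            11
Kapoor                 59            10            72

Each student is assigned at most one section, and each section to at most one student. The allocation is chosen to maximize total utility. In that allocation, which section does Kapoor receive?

Kapoor receives Section 2pm.

Optimal: Lindqvist→Section 10am (88 points), Leclerc→Section 3pm (83 points), Kapoor→Section 2pm (59 points) — total 88+83+59 = 230 points.
Column-greedy (each section in turn goes to its best remaining student) gives 159 points, worse by 71.
Next-best assignment: Lindqvist→Section 3pm, Leclerc→Section 2pm, Kapoor→Section 10am = 182 points.
Kapoor's own top section is Section 10am (72 points), but forcing Kapoor→Section 10am and reassigning the rest optimally gives only 182 points — worse by 48.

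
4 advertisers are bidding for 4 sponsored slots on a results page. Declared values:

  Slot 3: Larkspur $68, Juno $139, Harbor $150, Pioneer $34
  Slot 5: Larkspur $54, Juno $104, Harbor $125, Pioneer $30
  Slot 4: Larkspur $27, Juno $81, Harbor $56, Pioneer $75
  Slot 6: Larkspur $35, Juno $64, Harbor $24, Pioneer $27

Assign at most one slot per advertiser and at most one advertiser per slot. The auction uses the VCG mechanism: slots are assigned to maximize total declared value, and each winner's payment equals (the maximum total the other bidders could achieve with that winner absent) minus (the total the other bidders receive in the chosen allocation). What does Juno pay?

Efficient allocation: Larkspur→Slot 6 ($35), Juno→Slot 3 ($139), Harbor→Slot 5 ($125), Pioneer→Slot 4 ($75); total welfare W = $374.
Juno receives Slot 3 at value $139, so the others get W − 139 = $235.
Without Juno: best allocation of the remaining 3 bidders over all 4 slots is Larkspur→Slot 5 ($54), Harbor→Slot 3 ($150), Pioneer→Slot 4 ($75), total $279.
VCG payment = (others' best without Juno) − (others' welfare with Juno) = 279 − 235 = $44.

Juno pays $44.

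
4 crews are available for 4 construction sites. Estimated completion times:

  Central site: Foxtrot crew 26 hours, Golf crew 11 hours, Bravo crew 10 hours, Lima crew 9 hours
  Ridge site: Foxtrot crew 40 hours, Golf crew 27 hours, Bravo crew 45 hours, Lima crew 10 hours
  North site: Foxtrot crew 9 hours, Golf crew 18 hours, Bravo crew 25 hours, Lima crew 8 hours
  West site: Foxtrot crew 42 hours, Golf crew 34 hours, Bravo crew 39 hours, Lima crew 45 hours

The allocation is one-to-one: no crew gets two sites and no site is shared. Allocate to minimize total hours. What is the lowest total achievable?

This is a one-to-one assignment (minimum-cost bipartite matching).
Optimal: Foxtrot crew→North site (9 hours), Golf crew→West site (34 hours), Bravo crew→Central site (10 hours), Lima crew→Ridge site (10 hours) — total 9+34+10+10 = 63 hours.
Swapping Foxtrot crew↔Lima crew (Foxtrot crew→Ridge site 40 hours, Lima crew→North site 8 hours) adds 29.

Min total: 63 hours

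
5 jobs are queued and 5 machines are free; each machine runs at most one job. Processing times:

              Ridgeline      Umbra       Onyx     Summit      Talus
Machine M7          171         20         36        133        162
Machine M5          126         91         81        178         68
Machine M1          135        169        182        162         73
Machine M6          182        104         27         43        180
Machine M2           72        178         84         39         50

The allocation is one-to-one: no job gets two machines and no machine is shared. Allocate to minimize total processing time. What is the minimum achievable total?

Min total: 285 min

Optimal: Ridgeline→Machine M5 (126 min), Umbra→Machine M7 (20 min), Onyx→Machine M6 (27 min), Summit→Machine M2 (39 min), Talus→Machine M1 (73 min) — total 126+20+27+39+73 = 285 min.
Column-greedy (each machine in turn goes to its cheapest remaining job) gives 289 min, worse by 4.
No other one-to-one assignment undercuts 285 min.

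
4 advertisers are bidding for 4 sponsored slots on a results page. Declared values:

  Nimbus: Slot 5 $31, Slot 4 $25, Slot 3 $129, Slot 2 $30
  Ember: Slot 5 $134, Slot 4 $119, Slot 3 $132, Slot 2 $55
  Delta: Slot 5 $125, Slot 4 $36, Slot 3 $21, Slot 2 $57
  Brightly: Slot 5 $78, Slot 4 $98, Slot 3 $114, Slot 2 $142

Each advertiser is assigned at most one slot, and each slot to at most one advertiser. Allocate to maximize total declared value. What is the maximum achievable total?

Optimal: Nimbus→Slot 3 ($129), Ember→Slot 4 ($119), Delta→Slot 5 ($125), Brightly→Slot 2 ($142) — total 129+119+125+142 = $515.
Checked against all permutations: $515 is optimal.

Max total: $515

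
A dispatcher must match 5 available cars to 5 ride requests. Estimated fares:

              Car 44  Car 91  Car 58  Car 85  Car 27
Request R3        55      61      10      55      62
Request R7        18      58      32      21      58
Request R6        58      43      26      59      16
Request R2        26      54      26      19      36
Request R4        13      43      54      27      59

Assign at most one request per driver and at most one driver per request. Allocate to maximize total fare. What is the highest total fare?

Optimal: Car 44→Request R3 ($55), Car 91→Request R2 ($54), Car 58→Request R4 ($54), Car 85→Request R6 ($59), Car 27→Request R7 ($58) — total 55+54+54+59+58 = $280.
Max-entry greedy (repeatedly take the single best remaining cell) gives $259, worse by 21.
Swapping Car 85↔Car 91 (Car 85→Request R2 $19, Car 91→Request R6 $43) loses 51.
Every other assignment is strictly worse.

Max total: $280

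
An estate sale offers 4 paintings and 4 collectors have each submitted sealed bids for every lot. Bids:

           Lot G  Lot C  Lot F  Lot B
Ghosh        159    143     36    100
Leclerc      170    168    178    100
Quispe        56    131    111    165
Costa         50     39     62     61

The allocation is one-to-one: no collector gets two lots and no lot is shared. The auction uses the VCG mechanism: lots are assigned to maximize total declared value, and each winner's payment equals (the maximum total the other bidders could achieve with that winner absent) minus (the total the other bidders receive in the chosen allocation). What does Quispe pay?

Efficient allocation: Ghosh→Lot G ($159), Leclerc→Lot C ($168), Quispe→Lot B ($165), Costa→Lot F ($62); total welfare W = $554.
Quispe receives Lot B at value $165, so the others get W − 165 = $389.
Without Quispe: best allocation of the remaining 3 bidders over all 4 lots is Ghosh→Lot G ($159), Leclerc→Lot F ($178), Costa→Lot B ($61), total $398.
VCG payment = (others' best without Quispe) − (others' welfare with Quispe) = 398 − 389 = $9.

Quispe pays $9.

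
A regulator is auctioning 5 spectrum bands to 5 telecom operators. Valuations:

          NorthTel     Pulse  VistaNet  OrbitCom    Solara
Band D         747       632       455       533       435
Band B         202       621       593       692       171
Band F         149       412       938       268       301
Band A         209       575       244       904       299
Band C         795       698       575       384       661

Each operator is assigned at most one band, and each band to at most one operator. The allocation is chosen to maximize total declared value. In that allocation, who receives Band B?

Pulse receives Band B.

Optimal: NorthTel→Band D ($747M), Pulse→Band B ($621M), VistaNet→Band F ($938M), OrbitCom→Band A ($904M), Solara→Band C ($661M) — total 747+621+938+904+661 = $3871M.
Column-greedy (each band in turn goes to its best remaining operator) gives $3613M, worse by 258.
Next-best assignment: NorthTel→Band C, Pulse→Band B, VistaNet→Band F, OrbitCom→Band A, Solara→Band D = $3693M.
Swapping NorthTel↔Solara (NorthTel→Band C $795M, Solara→Band D $435M) loses 178.
Pulse's own top band is Band C ($698M), but forcing Pulse→Band C and reassigning the rest optimally gives only $3458M — worse by 413.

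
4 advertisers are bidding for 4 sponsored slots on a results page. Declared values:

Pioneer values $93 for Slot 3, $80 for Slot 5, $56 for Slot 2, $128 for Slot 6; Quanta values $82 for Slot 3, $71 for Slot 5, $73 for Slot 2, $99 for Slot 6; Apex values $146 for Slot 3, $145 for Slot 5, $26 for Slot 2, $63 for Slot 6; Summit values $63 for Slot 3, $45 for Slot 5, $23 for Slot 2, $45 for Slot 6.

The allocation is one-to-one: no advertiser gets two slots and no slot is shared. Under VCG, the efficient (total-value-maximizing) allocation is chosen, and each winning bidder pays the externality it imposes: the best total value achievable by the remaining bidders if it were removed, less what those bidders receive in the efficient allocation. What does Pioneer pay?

Pioneer pays $26.

Efficient allocation: Pioneer→Slot 6 ($128), Quanta→Slot 2 ($73), Apex→Slot 5 ($145), Summit→Slot 3 ($63); total welfare W = $409.
Pioneer receives Slot 6 at value $128, so the others get W − 128 = $281.
Without Pioneer: best allocation of the remaining 3 bidders over all 4 slots is Quanta→Slot 6 ($99), Apex→Slot 5 ($145), Summit→Slot 3 ($63), total $307.
VCG payment = (others' best without Pioneer) − (others' welfare with Pioneer) = 307 − 281 = $26.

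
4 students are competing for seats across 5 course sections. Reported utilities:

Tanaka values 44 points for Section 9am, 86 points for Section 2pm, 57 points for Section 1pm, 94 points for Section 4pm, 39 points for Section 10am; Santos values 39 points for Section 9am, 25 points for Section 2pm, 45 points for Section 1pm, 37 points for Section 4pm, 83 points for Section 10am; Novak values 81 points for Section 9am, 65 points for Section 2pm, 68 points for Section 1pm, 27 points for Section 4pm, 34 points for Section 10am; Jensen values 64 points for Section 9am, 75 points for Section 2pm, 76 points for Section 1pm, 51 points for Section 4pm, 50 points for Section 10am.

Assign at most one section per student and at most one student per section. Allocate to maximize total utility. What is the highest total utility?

Treat this as an assignment problem: match each student to one section.
Optimal: Tanaka→Section 4pm (94 points), Santos→Section 10am (83 points), Novak→Section 9am (81 points), Jensen→Section 1pm (76 points) — total 94+83+81+76 = 334 points.
Column-greedy (each section in turn goes to its best remaining student) gives 280 points, worse by 54.
Checked against all permutations: 334 points is optimal.

Maximum total: 334 points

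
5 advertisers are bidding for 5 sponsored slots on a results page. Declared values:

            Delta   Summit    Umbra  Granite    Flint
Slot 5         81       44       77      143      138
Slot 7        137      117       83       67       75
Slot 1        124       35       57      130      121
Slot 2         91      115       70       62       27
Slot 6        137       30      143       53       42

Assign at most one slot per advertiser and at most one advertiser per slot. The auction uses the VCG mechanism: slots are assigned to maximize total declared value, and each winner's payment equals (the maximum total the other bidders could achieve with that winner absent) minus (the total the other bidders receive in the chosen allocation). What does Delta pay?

Delta pays $2.

Efficient allocation: Delta→Slot 7 ($137), Summit→Slot 2 ($115), Umbra→Slot 6 ($143), Granite→Slot 1 ($130), Flint→Slot 5 ($138); total welfare W = $663.
Delta receives Slot 7 at value $137, so the others get W − 137 = $526.
Without Delta: best allocation of the remaining 4 bidders over all 5 slots is Summit→Slot 7 ($117), Umbra→Slot 6 ($143), Granite→Slot 1 ($130), Flint→Slot 5 ($138), total $528.
VCG payment = (others' best without Delta) − (others' welfare with Delta) = 528 − 526 = $2.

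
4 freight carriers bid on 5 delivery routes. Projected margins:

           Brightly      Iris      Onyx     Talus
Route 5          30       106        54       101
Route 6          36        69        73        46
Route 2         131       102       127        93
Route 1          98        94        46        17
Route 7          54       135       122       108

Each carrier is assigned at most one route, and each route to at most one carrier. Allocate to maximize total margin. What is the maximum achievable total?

Optimal: Brightly→Route 1 ($98k), Iris→Route 7 ($135k), Onyx→Route 2 ($127k), Talus→Route 5 ($101k) — total 98+135+127+101 = $461k.
Max-entry greedy (repeatedly take the single best remaining cell) gives $440k, worse by 21.
Every other assignment is strictly worse.

Max total: $461k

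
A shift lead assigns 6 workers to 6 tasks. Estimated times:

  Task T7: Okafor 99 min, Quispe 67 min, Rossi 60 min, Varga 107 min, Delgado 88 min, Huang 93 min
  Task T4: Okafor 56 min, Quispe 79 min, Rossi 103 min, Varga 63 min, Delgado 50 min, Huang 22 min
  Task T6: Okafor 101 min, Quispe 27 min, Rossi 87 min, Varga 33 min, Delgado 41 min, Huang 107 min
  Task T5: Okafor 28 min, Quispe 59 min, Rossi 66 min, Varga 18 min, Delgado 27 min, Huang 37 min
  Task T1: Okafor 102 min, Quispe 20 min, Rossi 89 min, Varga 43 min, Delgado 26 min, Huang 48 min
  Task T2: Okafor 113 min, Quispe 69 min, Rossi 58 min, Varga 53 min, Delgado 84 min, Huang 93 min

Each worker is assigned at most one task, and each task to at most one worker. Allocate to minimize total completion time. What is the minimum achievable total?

Optimal: Okafor→Task T5 (28 min), Quispe→Task T6 (27 min), Rossi→Task T7 (60 min), Varga→Task T2 (53 min), Delgado→Task T1 (26 min), Huang→Task T4 (22 min) — total 28+27+60+53+26+22 = 216 min.
Row-greedy (each worker in turn takes its cheapest remaining task) gives 282 min, worse by 66.
Swapping Quispe↔Huang (Quispe→Task T4 79 min, Huang→Task T6 107 min) adds 137.

Minimum total: 216 min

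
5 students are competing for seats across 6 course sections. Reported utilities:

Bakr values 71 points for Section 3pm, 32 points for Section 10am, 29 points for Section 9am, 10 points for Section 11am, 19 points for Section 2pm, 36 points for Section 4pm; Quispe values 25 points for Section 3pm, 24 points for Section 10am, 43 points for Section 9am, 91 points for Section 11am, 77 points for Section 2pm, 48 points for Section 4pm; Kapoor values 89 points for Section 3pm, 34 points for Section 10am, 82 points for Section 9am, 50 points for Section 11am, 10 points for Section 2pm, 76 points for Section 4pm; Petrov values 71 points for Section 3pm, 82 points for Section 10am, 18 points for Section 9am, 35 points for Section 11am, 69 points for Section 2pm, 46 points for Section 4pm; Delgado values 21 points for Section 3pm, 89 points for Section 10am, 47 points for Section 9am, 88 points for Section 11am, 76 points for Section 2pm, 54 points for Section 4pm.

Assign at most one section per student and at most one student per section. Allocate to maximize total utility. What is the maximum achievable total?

Maximum total: 402 points

This is a one-to-one assignment (maximum-weight bipartite matching).
Optimal: Bakr→Section 3pm (71 points), Quispe→Section 11am (91 points), Kapoor→Section 9am (82 points), Petrov→Section 10am (82 points), Delgado→Section 2pm (76 points) — total 71+91+82+82+76 = 402 points.
Max-entry greedy (repeatedly take the single best remaining cell) gives 374 points, worse by 28.
Swapping Petrov↔Quispe (Petrov→Section 11am 35 points, Quispe→Section 10am 24 points) loses 114.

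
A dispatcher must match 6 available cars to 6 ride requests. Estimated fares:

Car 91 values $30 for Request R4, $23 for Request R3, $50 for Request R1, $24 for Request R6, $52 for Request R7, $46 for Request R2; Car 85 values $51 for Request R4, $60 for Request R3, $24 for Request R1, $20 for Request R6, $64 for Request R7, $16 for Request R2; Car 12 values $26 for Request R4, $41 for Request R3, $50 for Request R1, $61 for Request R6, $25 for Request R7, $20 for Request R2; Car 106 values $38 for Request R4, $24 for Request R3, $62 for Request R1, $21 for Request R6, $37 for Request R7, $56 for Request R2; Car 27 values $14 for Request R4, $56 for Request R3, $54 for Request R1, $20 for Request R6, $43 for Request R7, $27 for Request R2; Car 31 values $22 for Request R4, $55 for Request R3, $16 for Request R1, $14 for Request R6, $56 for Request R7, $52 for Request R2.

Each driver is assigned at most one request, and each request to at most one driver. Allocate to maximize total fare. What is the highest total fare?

Max total: $334

Optimal: Car 91→Request R7 ($52), Car 85→Request R4 ($51), Car 12→Request R6 ($61), Car 106→Request R1 ($62), Car 27→Request R3 ($56), Car 31→Request R2 ($52) — total 52+51+61+62+56+52 = $334.
Column-greedy (each request in turn goes to its best remaining driver) gives $332, worse by 2.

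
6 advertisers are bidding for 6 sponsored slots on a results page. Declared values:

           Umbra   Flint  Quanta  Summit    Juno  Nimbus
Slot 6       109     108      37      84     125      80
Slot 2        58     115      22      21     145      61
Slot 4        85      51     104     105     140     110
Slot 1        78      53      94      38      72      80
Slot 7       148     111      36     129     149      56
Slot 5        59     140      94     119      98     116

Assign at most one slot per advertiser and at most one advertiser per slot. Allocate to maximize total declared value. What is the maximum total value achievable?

This is the linear assignment problem.
Optimal: Umbra→Slot 6 ($109), Flint→Slot 5 ($140), Quanta→Slot 1 ($94), Summit→Slot 7 ($129), Juno→Slot 2 ($145), Nimbus→Slot 4 ($110) — total 109+140+94+129+145+110 = $727.
Swapping Umbra↔Nimbus (Umbra→Slot 4 $85, Nimbus→Slot 6 $80) loses 54.

Maximum total: $727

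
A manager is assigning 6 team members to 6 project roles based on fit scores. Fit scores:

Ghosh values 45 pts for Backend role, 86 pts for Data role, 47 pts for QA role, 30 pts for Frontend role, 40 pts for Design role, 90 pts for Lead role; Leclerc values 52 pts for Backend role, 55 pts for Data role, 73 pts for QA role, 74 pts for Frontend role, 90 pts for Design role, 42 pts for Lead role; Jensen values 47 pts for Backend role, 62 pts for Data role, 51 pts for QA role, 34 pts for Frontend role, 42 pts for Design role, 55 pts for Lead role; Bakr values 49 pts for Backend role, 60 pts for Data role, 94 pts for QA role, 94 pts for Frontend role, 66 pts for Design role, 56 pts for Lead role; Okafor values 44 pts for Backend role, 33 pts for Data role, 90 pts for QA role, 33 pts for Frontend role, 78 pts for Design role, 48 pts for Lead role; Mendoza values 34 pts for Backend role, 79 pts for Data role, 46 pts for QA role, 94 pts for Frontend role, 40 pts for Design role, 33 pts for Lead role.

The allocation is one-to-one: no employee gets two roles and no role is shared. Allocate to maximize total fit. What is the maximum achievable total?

Max total: 490 pts

This is the linear assignment problem.
Optimal: Ghosh→Lead role (90 pts), Leclerc→Design role (90 pts), Jensen→Backend role (47 pts), Bakr→Frontend role (94 pts), Okafor→QA role (90 pts), Mendoza→Data role (79 pts) — total 90+90+47+94+90+79 = 490 pts.
Max-entry greedy (repeatedly take the single best remaining cell) gives 474 pts, worse by 16.
No other one-to-one assignment exceeds 490 pts.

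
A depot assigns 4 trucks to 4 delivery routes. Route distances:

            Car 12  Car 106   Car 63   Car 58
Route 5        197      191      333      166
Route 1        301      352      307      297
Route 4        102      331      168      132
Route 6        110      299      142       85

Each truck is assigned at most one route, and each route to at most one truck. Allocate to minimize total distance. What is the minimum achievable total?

Min total: 685 km

This is the linear assignment problem.
Optimal: Car 12→Route 4 (102 km), Car 106→Route 5 (191 km), Car 63→Route 1 (307 km), Car 58→Route 6 (85 km) — total 102+191+307+85 = 685 km.
Next-best assignment: Car 12→Route 4, Car 106→Route 5, Car 63→Route 6, Car 58→Route 1 = 732 km.
Swapping Car 12↔Car 106 (Car 12→Route 5 197 km, Car 106→Route 4 331 km) adds 235.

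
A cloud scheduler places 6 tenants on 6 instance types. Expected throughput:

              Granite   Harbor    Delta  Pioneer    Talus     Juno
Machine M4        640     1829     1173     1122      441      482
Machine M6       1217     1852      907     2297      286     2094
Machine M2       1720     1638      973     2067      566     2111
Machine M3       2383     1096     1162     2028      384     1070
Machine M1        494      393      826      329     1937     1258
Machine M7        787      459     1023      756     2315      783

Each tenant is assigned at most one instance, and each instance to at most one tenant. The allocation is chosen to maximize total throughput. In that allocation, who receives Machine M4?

Harbor receives Machine M4.

Optimal: Granite→Machine M3 (2383 ops/s), Harbor→Machine M4 (1829 ops/s), Delta→Machine M1 (826 ops/s), Pioneer→Machine M6 (2297 ops/s), Talus→Machine M7 (2315 ops/s), Juno→Machine M2 (2111 ops/s) — total 2383+1829+826+2297+2315+2111 = 11761 ops/s.
Row-greedy (each tenant in turn takes its best remaining instance) gives 11048 ops/s, worse by 713.
Harbor's own top instance is Machine M6 (1852 ops/s), but forcing Harbor→Machine M6 and reassigning the rest optimally gives only 11048 ops/s — worse by 713.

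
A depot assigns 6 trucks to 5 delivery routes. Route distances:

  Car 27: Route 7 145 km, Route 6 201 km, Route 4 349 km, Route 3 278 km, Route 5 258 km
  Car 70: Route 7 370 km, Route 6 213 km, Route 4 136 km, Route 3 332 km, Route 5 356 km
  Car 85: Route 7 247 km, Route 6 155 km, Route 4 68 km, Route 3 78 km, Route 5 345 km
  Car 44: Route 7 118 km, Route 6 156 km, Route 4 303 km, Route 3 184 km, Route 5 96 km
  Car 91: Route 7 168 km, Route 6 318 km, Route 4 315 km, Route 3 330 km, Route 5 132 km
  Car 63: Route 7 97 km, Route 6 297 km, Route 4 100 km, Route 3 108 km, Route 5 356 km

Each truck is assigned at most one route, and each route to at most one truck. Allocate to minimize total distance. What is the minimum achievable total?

Min total: 599 km

This is a one-to-one assignment (minimum-cost bipartite matching).
Optimal: Car 63→Route 7 (97 km), Car 44→Route 6 (156 km), Car 70→Route 4 (136 km), Car 85→Route 3 (78 km), Car 91→Route 5 (132 km) — total 97+156+136+78+132 = 599 km.
Row-greedy (each truck in turn takes its cheapest remaining route) gives 773 km, worse by 174.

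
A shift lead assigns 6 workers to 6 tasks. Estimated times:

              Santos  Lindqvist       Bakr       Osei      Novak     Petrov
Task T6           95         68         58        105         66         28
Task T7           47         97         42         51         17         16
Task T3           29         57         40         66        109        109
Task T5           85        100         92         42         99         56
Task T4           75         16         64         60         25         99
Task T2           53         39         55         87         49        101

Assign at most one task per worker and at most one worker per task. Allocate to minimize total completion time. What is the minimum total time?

Optimal: Santos→Task T3 (29 min), Lindqvist→Task T4 (16 min), Bakr→Task T2 (55 min), Osei→Task T5 (42 min), Novak→Task T7 (17 min), Petrov→Task T6 (28 min) — total 29+16+55+42+17+28 = 187 min.
Min-entry greedy (repeatedly take the single cheapest remaining cell) gives 210 min, worse by 23.
Swapping Novak↔Santos (Novak→Task T3 109 min, Santos→Task T7 47 min) adds 110.
Every other assignment is strictly worse.

Min total: 187 min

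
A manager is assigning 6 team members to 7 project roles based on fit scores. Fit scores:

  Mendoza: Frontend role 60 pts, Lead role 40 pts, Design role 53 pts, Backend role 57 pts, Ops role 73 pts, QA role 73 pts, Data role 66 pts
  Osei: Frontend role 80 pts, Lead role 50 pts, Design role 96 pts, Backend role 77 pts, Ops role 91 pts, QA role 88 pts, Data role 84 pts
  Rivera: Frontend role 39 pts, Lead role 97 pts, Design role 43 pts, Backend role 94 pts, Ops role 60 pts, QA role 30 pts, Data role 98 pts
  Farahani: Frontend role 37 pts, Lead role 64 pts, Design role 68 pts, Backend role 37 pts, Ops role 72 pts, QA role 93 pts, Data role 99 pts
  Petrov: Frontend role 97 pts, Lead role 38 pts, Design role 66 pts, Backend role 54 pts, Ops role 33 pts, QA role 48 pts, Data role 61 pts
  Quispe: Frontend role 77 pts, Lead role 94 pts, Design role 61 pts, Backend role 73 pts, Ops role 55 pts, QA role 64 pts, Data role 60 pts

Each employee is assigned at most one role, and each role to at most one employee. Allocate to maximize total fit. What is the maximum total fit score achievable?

Maximum total: 553 pts

This is the linear assignment problem.
Optimal: Mendoza→Ops role (73 pts), Osei→Design role (96 pts), Rivera→Backend role (94 pts), Farahani→Data role (99 pts), Petrov→Frontend role (97 pts), Quispe→Lead role (94 pts) — total 73+96+94+99+97+94 = 553 pts.
Row-greedy (each employee in turn takes its best remaining role) gives 551 pts, worse by 2.
Swapping Farahani↔Petrov (Farahani→Frontend role 37 pts, Petrov→Data role 61 pts) loses 98.
Checked against all permutations: 553 pts is optimal.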